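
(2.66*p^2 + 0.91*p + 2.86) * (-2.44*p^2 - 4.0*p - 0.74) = -6.4904*p^4 - 12.8604*p^3 - 12.5868*p^2 - 12.1134*p - 2.1164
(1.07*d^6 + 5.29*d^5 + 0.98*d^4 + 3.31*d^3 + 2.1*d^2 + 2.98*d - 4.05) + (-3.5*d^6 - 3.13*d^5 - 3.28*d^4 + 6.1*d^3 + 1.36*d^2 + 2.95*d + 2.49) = -2.43*d^6 + 2.16*d^5 - 2.3*d^4 + 9.41*d^3 + 3.46*d^2 + 5.93*d - 1.56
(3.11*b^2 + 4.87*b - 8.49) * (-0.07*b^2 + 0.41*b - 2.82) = -0.2177*b^4 + 0.9342*b^3 - 6.1792*b^2 - 17.2143*b + 23.9418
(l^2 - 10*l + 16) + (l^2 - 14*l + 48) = 2*l^2 - 24*l + 64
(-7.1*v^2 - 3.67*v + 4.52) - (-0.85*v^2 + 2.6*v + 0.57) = -6.25*v^2 - 6.27*v + 3.95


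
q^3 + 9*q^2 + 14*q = q*(q + 2)*(q + 7)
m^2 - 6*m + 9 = (m - 3)^2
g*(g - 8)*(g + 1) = g^3 - 7*g^2 - 8*g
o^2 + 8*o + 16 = (o + 4)^2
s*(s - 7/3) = s^2 - 7*s/3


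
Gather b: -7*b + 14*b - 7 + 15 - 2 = 7*b + 6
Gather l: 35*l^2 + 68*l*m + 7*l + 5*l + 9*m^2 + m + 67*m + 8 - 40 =35*l^2 + l*(68*m + 12) + 9*m^2 + 68*m - 32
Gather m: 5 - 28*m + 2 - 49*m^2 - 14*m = -49*m^2 - 42*m + 7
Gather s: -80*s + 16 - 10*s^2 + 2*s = -10*s^2 - 78*s + 16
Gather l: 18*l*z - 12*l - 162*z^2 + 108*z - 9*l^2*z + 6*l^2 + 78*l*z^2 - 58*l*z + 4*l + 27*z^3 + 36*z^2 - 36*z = l^2*(6 - 9*z) + l*(78*z^2 - 40*z - 8) + 27*z^3 - 126*z^2 + 72*z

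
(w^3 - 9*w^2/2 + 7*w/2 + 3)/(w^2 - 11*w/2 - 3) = (w^2 - 5*w + 6)/(w - 6)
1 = 1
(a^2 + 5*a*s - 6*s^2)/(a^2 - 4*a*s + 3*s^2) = (-a - 6*s)/(-a + 3*s)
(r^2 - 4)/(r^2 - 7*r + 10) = (r + 2)/(r - 5)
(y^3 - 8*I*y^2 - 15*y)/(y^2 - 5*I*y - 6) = y*(y - 5*I)/(y - 2*I)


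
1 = 1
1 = 1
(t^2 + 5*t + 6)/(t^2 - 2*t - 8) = (t + 3)/(t - 4)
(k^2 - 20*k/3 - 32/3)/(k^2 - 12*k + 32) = (k + 4/3)/(k - 4)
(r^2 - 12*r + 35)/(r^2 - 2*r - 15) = (r - 7)/(r + 3)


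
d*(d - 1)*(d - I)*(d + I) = d^4 - d^3 + d^2 - d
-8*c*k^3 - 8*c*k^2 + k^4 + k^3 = k^2*(-8*c + k)*(k + 1)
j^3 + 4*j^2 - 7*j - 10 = (j - 2)*(j + 1)*(j + 5)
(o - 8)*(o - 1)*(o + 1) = o^3 - 8*o^2 - o + 8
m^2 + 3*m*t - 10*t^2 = (m - 2*t)*(m + 5*t)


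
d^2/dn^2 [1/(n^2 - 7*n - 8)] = 2*(n^2 - 7*n - (2*n - 7)^2 - 8)/(-n^2 + 7*n + 8)^3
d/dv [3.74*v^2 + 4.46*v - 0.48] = 7.48*v + 4.46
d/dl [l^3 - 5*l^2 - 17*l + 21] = 3*l^2 - 10*l - 17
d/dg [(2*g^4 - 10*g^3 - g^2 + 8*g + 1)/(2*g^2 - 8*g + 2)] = (2*g^5 - 17*g^4 + 44*g^3 - 17*g^2 - 2*g + 6)/(g^4 - 8*g^3 + 18*g^2 - 8*g + 1)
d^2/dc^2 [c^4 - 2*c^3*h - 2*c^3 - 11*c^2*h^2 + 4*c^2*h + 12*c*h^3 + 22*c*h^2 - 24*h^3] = 12*c^2 - 12*c*h - 12*c - 22*h^2 + 8*h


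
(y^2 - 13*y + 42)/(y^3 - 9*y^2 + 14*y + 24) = (y - 7)/(y^2 - 3*y - 4)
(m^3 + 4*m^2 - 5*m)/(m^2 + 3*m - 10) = m*(m - 1)/(m - 2)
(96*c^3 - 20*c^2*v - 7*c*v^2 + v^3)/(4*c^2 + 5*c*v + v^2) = (24*c^2 - 11*c*v + v^2)/(c + v)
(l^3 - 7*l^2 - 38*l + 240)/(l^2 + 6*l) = l - 13 + 40/l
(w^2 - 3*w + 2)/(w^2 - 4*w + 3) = (w - 2)/(w - 3)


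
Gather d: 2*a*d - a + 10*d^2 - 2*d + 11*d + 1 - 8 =-a + 10*d^2 + d*(2*a + 9) - 7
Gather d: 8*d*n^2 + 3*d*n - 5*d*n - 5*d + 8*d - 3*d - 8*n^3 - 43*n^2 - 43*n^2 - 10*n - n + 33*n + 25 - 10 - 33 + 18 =d*(8*n^2 - 2*n) - 8*n^3 - 86*n^2 + 22*n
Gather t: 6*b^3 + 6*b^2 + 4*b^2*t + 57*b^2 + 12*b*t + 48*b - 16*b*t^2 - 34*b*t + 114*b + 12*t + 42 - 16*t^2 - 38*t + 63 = 6*b^3 + 63*b^2 + 162*b + t^2*(-16*b - 16) + t*(4*b^2 - 22*b - 26) + 105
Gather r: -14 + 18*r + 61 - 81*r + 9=56 - 63*r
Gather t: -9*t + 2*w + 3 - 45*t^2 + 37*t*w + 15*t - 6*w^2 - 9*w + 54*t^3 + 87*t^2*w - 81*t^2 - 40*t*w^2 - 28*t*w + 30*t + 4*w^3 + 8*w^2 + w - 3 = 54*t^3 + t^2*(87*w - 126) + t*(-40*w^2 + 9*w + 36) + 4*w^3 + 2*w^2 - 6*w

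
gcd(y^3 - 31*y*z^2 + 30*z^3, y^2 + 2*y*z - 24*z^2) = y + 6*z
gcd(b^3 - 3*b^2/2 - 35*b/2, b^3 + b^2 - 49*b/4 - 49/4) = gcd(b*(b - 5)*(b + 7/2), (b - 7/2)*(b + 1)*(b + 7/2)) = b + 7/2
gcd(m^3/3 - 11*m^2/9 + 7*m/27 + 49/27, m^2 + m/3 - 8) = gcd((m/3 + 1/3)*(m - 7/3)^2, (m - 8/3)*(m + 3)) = 1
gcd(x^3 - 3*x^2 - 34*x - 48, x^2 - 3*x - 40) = x - 8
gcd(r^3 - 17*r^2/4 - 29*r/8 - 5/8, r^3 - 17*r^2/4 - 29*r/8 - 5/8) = r^3 - 17*r^2/4 - 29*r/8 - 5/8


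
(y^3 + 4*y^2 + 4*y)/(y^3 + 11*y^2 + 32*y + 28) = y/(y + 7)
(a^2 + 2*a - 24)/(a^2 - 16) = (a + 6)/(a + 4)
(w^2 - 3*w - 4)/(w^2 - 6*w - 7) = (w - 4)/(w - 7)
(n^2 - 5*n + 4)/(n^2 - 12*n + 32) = (n - 1)/(n - 8)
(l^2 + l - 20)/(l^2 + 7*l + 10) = (l - 4)/(l + 2)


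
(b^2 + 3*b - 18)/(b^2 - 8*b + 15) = (b + 6)/(b - 5)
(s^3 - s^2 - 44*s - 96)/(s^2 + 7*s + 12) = s - 8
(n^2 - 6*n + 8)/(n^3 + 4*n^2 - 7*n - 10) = (n - 4)/(n^2 + 6*n + 5)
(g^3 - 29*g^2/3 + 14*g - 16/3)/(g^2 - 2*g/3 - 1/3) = (3*g^2 - 26*g + 16)/(3*g + 1)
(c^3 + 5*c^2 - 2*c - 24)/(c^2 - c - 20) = (c^2 + c - 6)/(c - 5)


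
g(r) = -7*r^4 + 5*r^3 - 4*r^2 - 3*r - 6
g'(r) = -28*r^3 + 15*r^2 - 8*r - 3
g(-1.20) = -31.32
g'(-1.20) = 76.58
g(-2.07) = -189.80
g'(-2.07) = 326.19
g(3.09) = -544.11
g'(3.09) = -710.60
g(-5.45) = -7093.52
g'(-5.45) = 5018.74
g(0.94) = -13.67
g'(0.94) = -20.52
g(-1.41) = -51.41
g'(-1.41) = 116.59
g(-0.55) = -7.03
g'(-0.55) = 10.60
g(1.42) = -32.47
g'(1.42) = -64.29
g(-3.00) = -735.00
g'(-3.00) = 912.00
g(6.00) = -8160.00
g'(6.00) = -5559.00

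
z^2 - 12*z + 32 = (z - 8)*(z - 4)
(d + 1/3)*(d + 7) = d^2 + 22*d/3 + 7/3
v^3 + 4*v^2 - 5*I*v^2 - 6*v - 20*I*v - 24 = (v + 4)*(v - 3*I)*(v - 2*I)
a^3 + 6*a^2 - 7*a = a*(a - 1)*(a + 7)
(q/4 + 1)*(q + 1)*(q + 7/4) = q^3/4 + 27*q^2/16 + 51*q/16 + 7/4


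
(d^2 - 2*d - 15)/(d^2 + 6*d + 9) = (d - 5)/(d + 3)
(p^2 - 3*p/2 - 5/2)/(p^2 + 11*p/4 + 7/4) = 2*(2*p - 5)/(4*p + 7)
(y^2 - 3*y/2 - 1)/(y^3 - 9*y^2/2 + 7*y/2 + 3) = 1/(y - 3)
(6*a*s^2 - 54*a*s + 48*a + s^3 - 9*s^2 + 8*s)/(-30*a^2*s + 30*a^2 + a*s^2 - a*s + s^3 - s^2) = (s - 8)/(-5*a + s)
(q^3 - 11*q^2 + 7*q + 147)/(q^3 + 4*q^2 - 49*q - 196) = (q^2 - 4*q - 21)/(q^2 + 11*q + 28)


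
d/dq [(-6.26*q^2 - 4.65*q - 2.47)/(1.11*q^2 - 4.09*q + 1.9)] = (30.7649*q^2 - 18.3046*q - 18.9373)/(1.2321*q^4 - 9.0798*q^3 + 20.9461*q^2 - 15.542*q + 3.61)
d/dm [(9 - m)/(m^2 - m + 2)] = (-m^2 + m + (m - 9)*(2*m - 1) - 2)/(m^2 - m + 2)^2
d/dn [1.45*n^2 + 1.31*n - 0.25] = 2.9*n + 1.31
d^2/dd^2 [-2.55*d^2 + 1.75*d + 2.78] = -5.10000000000000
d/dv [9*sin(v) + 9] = 9*cos(v)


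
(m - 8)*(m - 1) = m^2 - 9*m + 8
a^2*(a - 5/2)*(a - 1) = a^4 - 7*a^3/2 + 5*a^2/2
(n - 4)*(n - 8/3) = n^2 - 20*n/3 + 32/3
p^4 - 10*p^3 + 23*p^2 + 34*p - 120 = (p - 5)*(p - 4)*(p - 3)*(p + 2)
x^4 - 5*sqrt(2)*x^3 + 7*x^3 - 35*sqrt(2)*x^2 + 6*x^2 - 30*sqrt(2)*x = x*(x + 1)*(x + 6)*(x - 5*sqrt(2))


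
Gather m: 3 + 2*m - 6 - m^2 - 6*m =-m^2 - 4*m - 3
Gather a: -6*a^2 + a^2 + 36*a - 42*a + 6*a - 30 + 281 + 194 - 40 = 405 - 5*a^2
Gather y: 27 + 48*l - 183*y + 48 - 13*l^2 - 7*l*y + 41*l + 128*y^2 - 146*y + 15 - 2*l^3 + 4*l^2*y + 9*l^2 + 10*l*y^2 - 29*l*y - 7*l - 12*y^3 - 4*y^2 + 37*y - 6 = -2*l^3 - 4*l^2 + 82*l - 12*y^3 + y^2*(10*l + 124) + y*(4*l^2 - 36*l - 292) + 84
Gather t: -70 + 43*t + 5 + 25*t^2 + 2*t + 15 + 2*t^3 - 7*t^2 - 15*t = 2*t^3 + 18*t^2 + 30*t - 50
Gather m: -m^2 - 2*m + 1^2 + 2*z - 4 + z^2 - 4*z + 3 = -m^2 - 2*m + z^2 - 2*z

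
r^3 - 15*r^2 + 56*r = r*(r - 8)*(r - 7)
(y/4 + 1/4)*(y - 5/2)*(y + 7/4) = y^3/4 + y^2/16 - 41*y/32 - 35/32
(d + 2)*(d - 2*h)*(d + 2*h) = d^3 + 2*d^2 - 4*d*h^2 - 8*h^2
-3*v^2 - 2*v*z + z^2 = (-3*v + z)*(v + z)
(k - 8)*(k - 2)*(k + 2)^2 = k^4 - 6*k^3 - 20*k^2 + 24*k + 64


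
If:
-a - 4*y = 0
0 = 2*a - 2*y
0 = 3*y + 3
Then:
No Solution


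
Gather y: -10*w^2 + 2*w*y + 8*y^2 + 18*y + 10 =-10*w^2 + 8*y^2 + y*(2*w + 18) + 10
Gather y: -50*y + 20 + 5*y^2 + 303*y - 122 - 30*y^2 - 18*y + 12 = -25*y^2 + 235*y - 90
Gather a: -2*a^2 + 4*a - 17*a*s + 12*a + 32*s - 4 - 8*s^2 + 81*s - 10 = -2*a^2 + a*(16 - 17*s) - 8*s^2 + 113*s - 14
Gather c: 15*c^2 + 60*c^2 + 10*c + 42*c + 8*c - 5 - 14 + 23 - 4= 75*c^2 + 60*c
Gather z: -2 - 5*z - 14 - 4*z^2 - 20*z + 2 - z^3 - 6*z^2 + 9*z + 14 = -z^3 - 10*z^2 - 16*z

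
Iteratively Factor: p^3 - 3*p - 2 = (p + 1)*(p^2 - p - 2) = (p - 2)*(p + 1)*(p + 1)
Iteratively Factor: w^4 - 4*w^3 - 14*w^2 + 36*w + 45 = (w - 3)*(w^3 - w^2 - 17*w - 15) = (w - 5)*(w - 3)*(w^2 + 4*w + 3) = (w - 5)*(w - 3)*(w + 3)*(w + 1)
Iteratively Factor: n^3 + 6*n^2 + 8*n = (n + 2)*(n^2 + 4*n) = (n + 2)*(n + 4)*(n)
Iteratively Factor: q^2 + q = (q + 1)*(q)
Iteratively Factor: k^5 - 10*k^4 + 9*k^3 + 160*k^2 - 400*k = (k - 5)*(k^4 - 5*k^3 - 16*k^2 + 80*k) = (k - 5)*(k + 4)*(k^3 - 9*k^2 + 20*k) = (k - 5)*(k - 4)*(k + 4)*(k^2 - 5*k) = k*(k - 5)*(k - 4)*(k + 4)*(k - 5)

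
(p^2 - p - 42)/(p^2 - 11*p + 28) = (p + 6)/(p - 4)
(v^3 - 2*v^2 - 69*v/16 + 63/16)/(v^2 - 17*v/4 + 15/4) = (16*v^2 + 16*v - 21)/(4*(4*v - 5))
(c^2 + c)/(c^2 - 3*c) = (c + 1)/(c - 3)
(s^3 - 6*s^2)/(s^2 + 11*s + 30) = s^2*(s - 6)/(s^2 + 11*s + 30)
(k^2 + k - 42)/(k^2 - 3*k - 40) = (-k^2 - k + 42)/(-k^2 + 3*k + 40)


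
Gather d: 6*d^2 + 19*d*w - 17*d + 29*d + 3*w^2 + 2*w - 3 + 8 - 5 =6*d^2 + d*(19*w + 12) + 3*w^2 + 2*w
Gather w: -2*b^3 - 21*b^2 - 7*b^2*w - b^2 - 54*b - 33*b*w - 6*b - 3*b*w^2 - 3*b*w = -2*b^3 - 22*b^2 - 3*b*w^2 - 60*b + w*(-7*b^2 - 36*b)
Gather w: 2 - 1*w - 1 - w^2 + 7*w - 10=-w^2 + 6*w - 9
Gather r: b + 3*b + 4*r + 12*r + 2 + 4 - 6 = 4*b + 16*r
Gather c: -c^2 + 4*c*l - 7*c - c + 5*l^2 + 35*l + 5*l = -c^2 + c*(4*l - 8) + 5*l^2 + 40*l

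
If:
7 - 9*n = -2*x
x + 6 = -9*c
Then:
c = -x/9 - 2/3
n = 2*x/9 + 7/9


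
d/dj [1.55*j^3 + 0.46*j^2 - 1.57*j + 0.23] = 4.65*j^2 + 0.92*j - 1.57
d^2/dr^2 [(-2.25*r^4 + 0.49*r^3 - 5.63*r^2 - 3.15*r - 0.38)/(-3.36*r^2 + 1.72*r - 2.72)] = (50.8032*r^6 - 78.0192*r^5 + 163.3176*r^4 - 26.1669440000001*r^3 - 69.470592*r^2 - 207.658752*r + 108.082496)/(37.933056*r^6 - 58.254336*r^5 + 121.943808*r^4 - 99.404992*r^3 + 98.716416*r^2 - 38.175744*r + 20.123648)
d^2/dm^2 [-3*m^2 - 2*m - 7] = -6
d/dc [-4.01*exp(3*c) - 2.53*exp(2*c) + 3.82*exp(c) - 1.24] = (-12.03*exp(2*c) - 5.06*exp(c) + 3.82)*exp(c)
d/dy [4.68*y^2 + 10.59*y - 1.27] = 9.36*y + 10.59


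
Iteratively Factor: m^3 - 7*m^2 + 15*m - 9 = (m - 1)*(m^2 - 6*m + 9) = (m - 3)*(m - 1)*(m - 3)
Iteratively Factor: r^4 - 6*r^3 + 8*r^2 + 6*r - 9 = (r - 1)*(r^3 - 5*r^2 + 3*r + 9) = (r - 3)*(r - 1)*(r^2 - 2*r - 3) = (r - 3)^2*(r - 1)*(r + 1)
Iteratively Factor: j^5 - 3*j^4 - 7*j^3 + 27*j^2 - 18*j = (j - 1)*(j^4 - 2*j^3 - 9*j^2 + 18*j) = (j - 2)*(j - 1)*(j^3 - 9*j) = (j - 3)*(j - 2)*(j - 1)*(j^2 + 3*j) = j*(j - 3)*(j - 2)*(j - 1)*(j + 3)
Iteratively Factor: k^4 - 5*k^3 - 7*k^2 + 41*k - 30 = (k - 1)*(k^3 - 4*k^2 - 11*k + 30) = (k - 2)*(k - 1)*(k^2 - 2*k - 15) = (k - 2)*(k - 1)*(k + 3)*(k - 5)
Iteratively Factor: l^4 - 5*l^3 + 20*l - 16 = (l + 2)*(l^3 - 7*l^2 + 14*l - 8) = (l - 1)*(l + 2)*(l^2 - 6*l + 8) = (l - 4)*(l - 1)*(l + 2)*(l - 2)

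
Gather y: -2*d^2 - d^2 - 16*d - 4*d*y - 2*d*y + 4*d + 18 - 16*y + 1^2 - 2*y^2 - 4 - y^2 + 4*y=-3*d^2 - 12*d - 3*y^2 + y*(-6*d - 12) + 15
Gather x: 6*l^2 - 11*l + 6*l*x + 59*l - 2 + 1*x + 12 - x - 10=6*l^2 + 6*l*x + 48*l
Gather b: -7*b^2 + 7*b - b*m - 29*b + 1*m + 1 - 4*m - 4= -7*b^2 + b*(-m - 22) - 3*m - 3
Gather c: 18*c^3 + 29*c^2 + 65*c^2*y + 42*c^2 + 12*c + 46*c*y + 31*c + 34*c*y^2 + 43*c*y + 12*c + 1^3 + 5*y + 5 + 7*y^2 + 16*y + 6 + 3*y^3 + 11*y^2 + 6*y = 18*c^3 + c^2*(65*y + 71) + c*(34*y^2 + 89*y + 55) + 3*y^3 + 18*y^2 + 27*y + 12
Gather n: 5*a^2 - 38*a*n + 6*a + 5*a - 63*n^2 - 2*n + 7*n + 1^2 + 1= 5*a^2 + 11*a - 63*n^2 + n*(5 - 38*a) + 2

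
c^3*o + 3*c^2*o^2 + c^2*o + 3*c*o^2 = c*(c + 3*o)*(c*o + o)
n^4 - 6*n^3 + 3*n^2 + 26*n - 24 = (n - 4)*(n - 3)*(n - 1)*(n + 2)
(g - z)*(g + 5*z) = g^2 + 4*g*z - 5*z^2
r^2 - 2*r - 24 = (r - 6)*(r + 4)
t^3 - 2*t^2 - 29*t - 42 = (t - 7)*(t + 2)*(t + 3)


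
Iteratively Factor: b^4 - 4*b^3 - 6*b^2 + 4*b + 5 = (b + 1)*(b^3 - 5*b^2 - b + 5) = (b - 5)*(b + 1)*(b^2 - 1) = (b - 5)*(b + 1)^2*(b - 1)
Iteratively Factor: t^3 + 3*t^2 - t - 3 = (t + 1)*(t^2 + 2*t - 3) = (t + 1)*(t + 3)*(t - 1)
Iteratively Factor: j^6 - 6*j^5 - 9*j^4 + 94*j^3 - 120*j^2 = (j)*(j^5 - 6*j^4 - 9*j^3 + 94*j^2 - 120*j) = j*(j - 3)*(j^4 - 3*j^3 - 18*j^2 + 40*j) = j*(j - 5)*(j - 3)*(j^3 + 2*j^2 - 8*j) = j*(j - 5)*(j - 3)*(j - 2)*(j^2 + 4*j) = j^2*(j - 5)*(j - 3)*(j - 2)*(j + 4)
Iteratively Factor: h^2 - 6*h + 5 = (h - 5)*(h - 1)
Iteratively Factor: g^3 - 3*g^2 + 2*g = (g)*(g^2 - 3*g + 2) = g*(g - 1)*(g - 2)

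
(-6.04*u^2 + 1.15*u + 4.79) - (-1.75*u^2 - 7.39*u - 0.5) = -4.29*u^2 + 8.54*u + 5.29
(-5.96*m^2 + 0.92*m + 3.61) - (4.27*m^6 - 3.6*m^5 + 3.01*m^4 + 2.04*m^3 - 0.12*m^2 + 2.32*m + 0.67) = -4.27*m^6 + 3.6*m^5 - 3.01*m^4 - 2.04*m^3 - 5.84*m^2 - 1.4*m + 2.94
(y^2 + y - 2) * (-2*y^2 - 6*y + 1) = -2*y^4 - 8*y^3 - y^2 + 13*y - 2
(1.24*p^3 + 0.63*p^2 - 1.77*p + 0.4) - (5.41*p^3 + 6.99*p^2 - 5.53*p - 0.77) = -4.17*p^3 - 6.36*p^2 + 3.76*p + 1.17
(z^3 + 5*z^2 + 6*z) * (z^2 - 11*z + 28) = z^5 - 6*z^4 - 21*z^3 + 74*z^2 + 168*z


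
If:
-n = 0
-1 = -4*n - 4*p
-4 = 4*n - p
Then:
No Solution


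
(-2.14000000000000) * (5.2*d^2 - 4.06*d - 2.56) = -11.128*d^2 + 8.6884*d + 5.4784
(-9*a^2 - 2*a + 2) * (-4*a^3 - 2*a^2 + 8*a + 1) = 36*a^5 + 26*a^4 - 76*a^3 - 29*a^2 + 14*a + 2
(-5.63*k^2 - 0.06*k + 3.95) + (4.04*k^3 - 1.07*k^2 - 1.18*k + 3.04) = 4.04*k^3 - 6.7*k^2 - 1.24*k + 6.99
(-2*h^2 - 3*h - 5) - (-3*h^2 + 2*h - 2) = h^2 - 5*h - 3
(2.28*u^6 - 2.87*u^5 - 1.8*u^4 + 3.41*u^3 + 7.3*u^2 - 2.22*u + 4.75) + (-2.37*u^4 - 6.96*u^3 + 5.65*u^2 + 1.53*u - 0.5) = 2.28*u^6 - 2.87*u^5 - 4.17*u^4 - 3.55*u^3 + 12.95*u^2 - 0.69*u + 4.25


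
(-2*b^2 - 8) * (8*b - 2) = -16*b^3 + 4*b^2 - 64*b + 16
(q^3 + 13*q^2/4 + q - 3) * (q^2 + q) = q^5 + 17*q^4/4 + 17*q^3/4 - 2*q^2 - 3*q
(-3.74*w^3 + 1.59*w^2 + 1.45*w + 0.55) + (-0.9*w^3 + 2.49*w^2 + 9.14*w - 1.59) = -4.64*w^3 + 4.08*w^2 + 10.59*w - 1.04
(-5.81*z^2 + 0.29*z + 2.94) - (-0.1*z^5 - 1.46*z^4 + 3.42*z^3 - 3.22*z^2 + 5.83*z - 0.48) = 0.1*z^5 + 1.46*z^4 - 3.42*z^3 - 2.59*z^2 - 5.54*z + 3.42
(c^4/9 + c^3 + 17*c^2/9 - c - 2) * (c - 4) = c^5/9 + 5*c^4/9 - 19*c^3/9 - 77*c^2/9 + 2*c + 8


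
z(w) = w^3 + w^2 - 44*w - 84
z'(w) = 3*w^2 + 2*w - 44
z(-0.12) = -78.71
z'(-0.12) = -44.20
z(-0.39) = -66.75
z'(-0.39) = -44.32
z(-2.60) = 19.58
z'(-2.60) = -28.92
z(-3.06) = 31.35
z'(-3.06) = -22.03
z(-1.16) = -33.18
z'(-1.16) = -42.28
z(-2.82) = 25.61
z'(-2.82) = -25.78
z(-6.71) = -45.85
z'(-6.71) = 77.65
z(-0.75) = -50.86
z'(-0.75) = -43.81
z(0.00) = -84.00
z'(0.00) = -44.00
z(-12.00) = -1140.00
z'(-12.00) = 364.00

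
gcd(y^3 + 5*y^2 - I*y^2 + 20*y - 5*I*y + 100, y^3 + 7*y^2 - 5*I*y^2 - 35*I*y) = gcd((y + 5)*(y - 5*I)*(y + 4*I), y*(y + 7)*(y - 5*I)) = y - 5*I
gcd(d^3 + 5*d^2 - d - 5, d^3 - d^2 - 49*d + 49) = d - 1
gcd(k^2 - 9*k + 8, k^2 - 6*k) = 1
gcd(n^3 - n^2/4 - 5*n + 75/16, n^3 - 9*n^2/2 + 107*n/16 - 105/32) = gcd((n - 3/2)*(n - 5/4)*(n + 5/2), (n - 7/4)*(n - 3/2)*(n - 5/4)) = n^2 - 11*n/4 + 15/8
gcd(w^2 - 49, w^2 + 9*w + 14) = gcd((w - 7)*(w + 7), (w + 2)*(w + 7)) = w + 7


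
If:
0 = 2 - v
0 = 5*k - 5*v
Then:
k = 2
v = 2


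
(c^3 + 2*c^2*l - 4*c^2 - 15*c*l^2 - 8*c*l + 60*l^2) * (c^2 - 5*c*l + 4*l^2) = c^5 - 3*c^4*l - 4*c^4 - 21*c^3*l^2 + 12*c^3*l + 83*c^2*l^3 + 84*c^2*l^2 - 60*c*l^4 - 332*c*l^3 + 240*l^4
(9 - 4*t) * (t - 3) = -4*t^2 + 21*t - 27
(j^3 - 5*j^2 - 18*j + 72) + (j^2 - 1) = j^3 - 4*j^2 - 18*j + 71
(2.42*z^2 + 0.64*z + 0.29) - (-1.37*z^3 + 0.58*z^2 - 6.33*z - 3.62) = 1.37*z^3 + 1.84*z^2 + 6.97*z + 3.91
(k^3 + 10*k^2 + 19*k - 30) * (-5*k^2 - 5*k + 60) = -5*k^5 - 55*k^4 - 85*k^3 + 655*k^2 + 1290*k - 1800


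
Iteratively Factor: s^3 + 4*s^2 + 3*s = (s + 1)*(s^2 + 3*s) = (s + 1)*(s + 3)*(s)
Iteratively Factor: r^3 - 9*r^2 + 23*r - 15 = (r - 5)*(r^2 - 4*r + 3) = (r - 5)*(r - 3)*(r - 1)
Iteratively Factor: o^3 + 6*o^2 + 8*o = (o + 4)*(o^2 + 2*o) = o*(o + 4)*(o + 2)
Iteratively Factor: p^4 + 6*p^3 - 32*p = (p)*(p^3 + 6*p^2 - 32) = p*(p + 4)*(p^2 + 2*p - 8) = p*(p - 2)*(p + 4)*(p + 4)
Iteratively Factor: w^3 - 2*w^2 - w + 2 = (w + 1)*(w^2 - 3*w + 2) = (w - 1)*(w + 1)*(w - 2)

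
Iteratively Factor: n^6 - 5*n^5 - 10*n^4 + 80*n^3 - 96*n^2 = (n + 4)*(n^5 - 9*n^4 + 26*n^3 - 24*n^2) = n*(n + 4)*(n^4 - 9*n^3 + 26*n^2 - 24*n) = n*(n - 4)*(n + 4)*(n^3 - 5*n^2 + 6*n) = n*(n - 4)*(n - 2)*(n + 4)*(n^2 - 3*n) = n*(n - 4)*(n - 3)*(n - 2)*(n + 4)*(n)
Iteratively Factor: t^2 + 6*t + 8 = (t + 2)*(t + 4)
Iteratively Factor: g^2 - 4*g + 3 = (g - 1)*(g - 3)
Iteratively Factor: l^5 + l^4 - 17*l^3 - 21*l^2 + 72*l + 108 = (l + 3)*(l^4 - 2*l^3 - 11*l^2 + 12*l + 36) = (l + 2)*(l + 3)*(l^3 - 4*l^2 - 3*l + 18) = (l - 3)*(l + 2)*(l + 3)*(l^2 - l - 6) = (l - 3)^2*(l + 2)*(l + 3)*(l + 2)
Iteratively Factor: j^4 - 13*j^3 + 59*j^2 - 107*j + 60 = (j - 3)*(j^3 - 10*j^2 + 29*j - 20) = (j - 5)*(j - 3)*(j^2 - 5*j + 4) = (j - 5)*(j - 4)*(j - 3)*(j - 1)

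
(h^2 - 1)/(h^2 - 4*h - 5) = (h - 1)/(h - 5)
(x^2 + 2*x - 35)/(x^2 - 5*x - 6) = (-x^2 - 2*x + 35)/(-x^2 + 5*x + 6)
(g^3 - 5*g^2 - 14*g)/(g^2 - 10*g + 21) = g*(g + 2)/(g - 3)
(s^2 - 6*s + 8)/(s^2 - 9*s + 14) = (s - 4)/(s - 7)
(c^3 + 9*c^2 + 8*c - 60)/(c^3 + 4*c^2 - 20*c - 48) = (c^2 + 3*c - 10)/(c^2 - 2*c - 8)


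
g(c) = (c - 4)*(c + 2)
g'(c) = 2*c - 2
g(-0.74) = -5.97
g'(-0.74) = -3.48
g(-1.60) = -2.24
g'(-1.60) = -5.20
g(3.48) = -2.85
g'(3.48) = 4.96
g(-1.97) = -0.18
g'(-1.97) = -5.94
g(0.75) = -8.94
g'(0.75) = -0.50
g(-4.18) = 17.83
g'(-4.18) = -10.36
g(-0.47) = -6.84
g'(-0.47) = -2.94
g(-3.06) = 7.48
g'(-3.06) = -8.12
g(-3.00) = 7.00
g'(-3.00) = -8.00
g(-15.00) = 247.00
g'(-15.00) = -32.00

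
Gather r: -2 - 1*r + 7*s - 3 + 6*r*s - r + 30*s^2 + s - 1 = r*(6*s - 2) + 30*s^2 + 8*s - 6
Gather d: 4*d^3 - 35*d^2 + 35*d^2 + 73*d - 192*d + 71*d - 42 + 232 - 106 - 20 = 4*d^3 - 48*d + 64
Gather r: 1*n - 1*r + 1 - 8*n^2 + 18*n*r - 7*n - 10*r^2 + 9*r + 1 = -8*n^2 - 6*n - 10*r^2 + r*(18*n + 8) + 2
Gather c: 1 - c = 1 - c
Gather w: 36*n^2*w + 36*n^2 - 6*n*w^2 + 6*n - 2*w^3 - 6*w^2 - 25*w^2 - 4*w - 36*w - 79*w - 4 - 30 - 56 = 36*n^2 + 6*n - 2*w^3 + w^2*(-6*n - 31) + w*(36*n^2 - 119) - 90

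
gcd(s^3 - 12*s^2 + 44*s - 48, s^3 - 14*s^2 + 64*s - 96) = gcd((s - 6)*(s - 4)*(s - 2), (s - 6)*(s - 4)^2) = s^2 - 10*s + 24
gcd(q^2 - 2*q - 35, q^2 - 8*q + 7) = q - 7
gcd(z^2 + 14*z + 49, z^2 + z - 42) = z + 7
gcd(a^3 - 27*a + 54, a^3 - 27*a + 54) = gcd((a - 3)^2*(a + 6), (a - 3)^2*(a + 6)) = a^3 - 27*a + 54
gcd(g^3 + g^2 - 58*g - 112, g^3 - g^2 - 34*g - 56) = g + 2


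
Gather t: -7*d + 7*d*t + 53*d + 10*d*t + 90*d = 17*d*t + 136*d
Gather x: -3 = -3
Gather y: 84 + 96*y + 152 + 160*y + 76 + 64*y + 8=320*y + 320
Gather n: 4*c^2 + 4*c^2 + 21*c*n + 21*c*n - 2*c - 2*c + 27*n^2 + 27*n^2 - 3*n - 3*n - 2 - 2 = 8*c^2 - 4*c + 54*n^2 + n*(42*c - 6) - 4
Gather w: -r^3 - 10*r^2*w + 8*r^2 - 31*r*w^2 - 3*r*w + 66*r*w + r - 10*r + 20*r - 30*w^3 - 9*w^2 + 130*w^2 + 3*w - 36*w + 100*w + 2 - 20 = -r^3 + 8*r^2 + 11*r - 30*w^3 + w^2*(121 - 31*r) + w*(-10*r^2 + 63*r + 67) - 18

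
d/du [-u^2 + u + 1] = 1 - 2*u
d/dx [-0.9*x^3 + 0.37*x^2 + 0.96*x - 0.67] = -2.7*x^2 + 0.74*x + 0.96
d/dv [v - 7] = 1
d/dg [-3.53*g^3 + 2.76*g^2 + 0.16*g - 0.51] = -10.59*g^2 + 5.52*g + 0.16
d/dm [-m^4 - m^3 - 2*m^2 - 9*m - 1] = -4*m^3 - 3*m^2 - 4*m - 9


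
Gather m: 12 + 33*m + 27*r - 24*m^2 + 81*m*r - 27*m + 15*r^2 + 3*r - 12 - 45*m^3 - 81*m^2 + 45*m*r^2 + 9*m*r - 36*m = -45*m^3 - 105*m^2 + m*(45*r^2 + 90*r - 30) + 15*r^2 + 30*r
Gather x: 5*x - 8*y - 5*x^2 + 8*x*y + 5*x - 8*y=-5*x^2 + x*(8*y + 10) - 16*y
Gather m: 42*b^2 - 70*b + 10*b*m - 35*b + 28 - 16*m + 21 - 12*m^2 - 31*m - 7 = 42*b^2 - 105*b - 12*m^2 + m*(10*b - 47) + 42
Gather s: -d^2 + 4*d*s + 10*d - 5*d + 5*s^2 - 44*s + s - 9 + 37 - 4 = -d^2 + 5*d + 5*s^2 + s*(4*d - 43) + 24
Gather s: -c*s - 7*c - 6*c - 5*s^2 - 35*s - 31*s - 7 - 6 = -13*c - 5*s^2 + s*(-c - 66) - 13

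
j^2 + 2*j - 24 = (j - 4)*(j + 6)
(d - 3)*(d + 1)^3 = d^4 - 6*d^2 - 8*d - 3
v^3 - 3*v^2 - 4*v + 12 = (v - 3)*(v - 2)*(v + 2)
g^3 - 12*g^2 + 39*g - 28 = (g - 7)*(g - 4)*(g - 1)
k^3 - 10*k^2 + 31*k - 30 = (k - 5)*(k - 3)*(k - 2)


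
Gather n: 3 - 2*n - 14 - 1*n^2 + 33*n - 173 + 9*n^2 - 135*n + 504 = 8*n^2 - 104*n + 320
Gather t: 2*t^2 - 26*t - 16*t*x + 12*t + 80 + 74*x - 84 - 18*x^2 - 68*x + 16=2*t^2 + t*(-16*x - 14) - 18*x^2 + 6*x + 12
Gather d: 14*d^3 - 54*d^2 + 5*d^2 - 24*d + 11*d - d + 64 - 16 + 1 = 14*d^3 - 49*d^2 - 14*d + 49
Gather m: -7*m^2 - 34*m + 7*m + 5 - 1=-7*m^2 - 27*m + 4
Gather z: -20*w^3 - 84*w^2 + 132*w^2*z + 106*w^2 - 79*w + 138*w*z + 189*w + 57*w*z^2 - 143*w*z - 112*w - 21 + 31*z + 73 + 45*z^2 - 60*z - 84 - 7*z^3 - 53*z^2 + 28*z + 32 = -20*w^3 + 22*w^2 - 2*w - 7*z^3 + z^2*(57*w - 8) + z*(132*w^2 - 5*w - 1)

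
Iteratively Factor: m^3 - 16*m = (m + 4)*(m^2 - 4*m) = m*(m + 4)*(m - 4)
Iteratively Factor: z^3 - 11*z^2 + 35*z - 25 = (z - 5)*(z^2 - 6*z + 5) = (z - 5)*(z - 1)*(z - 5)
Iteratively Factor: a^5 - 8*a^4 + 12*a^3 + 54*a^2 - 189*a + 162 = (a - 3)*(a^4 - 5*a^3 - 3*a^2 + 45*a - 54) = (a - 3)^2*(a^3 - 2*a^2 - 9*a + 18) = (a - 3)^2*(a - 2)*(a^2 - 9) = (a - 3)^3*(a - 2)*(a + 3)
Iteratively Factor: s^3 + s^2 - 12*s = (s - 3)*(s^2 + 4*s) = s*(s - 3)*(s + 4)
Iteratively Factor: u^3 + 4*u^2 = (u)*(u^2 + 4*u) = u^2*(u + 4)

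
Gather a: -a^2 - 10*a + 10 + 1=-a^2 - 10*a + 11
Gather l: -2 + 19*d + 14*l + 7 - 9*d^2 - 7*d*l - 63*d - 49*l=-9*d^2 - 44*d + l*(-7*d - 35) + 5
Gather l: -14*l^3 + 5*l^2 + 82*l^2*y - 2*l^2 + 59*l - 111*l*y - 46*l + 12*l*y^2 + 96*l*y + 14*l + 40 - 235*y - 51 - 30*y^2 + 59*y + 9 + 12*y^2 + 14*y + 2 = -14*l^3 + l^2*(82*y + 3) + l*(12*y^2 - 15*y + 27) - 18*y^2 - 162*y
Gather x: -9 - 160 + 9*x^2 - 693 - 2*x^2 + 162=7*x^2 - 700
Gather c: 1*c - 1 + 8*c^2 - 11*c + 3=8*c^2 - 10*c + 2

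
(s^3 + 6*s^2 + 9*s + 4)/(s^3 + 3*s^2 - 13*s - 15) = (s^2 + 5*s + 4)/(s^2 + 2*s - 15)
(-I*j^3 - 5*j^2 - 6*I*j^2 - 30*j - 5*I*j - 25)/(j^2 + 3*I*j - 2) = -(I*j^3 + j^2*(5 + 6*I) + 5*j*(6 + I) + 25)/(j^2 + 3*I*j - 2)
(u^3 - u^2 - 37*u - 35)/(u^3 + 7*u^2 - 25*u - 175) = (u^2 - 6*u - 7)/(u^2 + 2*u - 35)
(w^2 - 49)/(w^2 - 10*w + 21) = (w + 7)/(w - 3)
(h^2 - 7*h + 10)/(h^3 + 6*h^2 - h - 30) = (h - 5)/(h^2 + 8*h + 15)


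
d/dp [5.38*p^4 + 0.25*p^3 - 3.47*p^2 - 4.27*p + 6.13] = 21.52*p^3 + 0.75*p^2 - 6.94*p - 4.27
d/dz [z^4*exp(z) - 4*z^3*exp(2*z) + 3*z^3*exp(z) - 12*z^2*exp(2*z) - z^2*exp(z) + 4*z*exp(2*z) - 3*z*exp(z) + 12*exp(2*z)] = (z^4 - 8*z^3*exp(z) + 7*z^3 - 36*z^2*exp(z) + 8*z^2 - 16*z*exp(z) - 5*z + 28*exp(z) - 3)*exp(z)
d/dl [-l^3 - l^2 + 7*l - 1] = -3*l^2 - 2*l + 7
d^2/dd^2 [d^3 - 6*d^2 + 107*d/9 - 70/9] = 6*d - 12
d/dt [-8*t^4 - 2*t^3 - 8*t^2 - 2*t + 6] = -32*t^3 - 6*t^2 - 16*t - 2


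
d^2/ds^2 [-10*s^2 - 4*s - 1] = -20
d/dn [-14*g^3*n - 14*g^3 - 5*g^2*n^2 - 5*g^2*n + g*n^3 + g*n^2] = g*(-14*g^2 - 10*g*n - 5*g + 3*n^2 + 2*n)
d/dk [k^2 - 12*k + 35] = 2*k - 12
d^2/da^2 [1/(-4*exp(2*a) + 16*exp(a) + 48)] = (-(1 - exp(a))*(-exp(2*a) + 4*exp(a) + 12) + 2*(exp(a) - 2)^2*exp(a))*exp(a)/(-exp(2*a) + 4*exp(a) + 12)^3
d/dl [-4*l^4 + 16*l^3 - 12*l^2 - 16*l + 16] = -16*l^3 + 48*l^2 - 24*l - 16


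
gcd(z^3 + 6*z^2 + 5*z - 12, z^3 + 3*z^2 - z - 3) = z^2 + 2*z - 3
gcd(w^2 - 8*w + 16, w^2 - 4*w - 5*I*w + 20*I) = w - 4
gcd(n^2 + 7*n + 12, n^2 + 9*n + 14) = 1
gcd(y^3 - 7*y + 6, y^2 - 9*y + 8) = y - 1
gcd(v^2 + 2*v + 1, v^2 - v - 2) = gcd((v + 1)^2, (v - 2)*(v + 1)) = v + 1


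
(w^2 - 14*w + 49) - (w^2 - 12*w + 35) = 14 - 2*w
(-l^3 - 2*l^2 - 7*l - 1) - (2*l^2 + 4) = -l^3 - 4*l^2 - 7*l - 5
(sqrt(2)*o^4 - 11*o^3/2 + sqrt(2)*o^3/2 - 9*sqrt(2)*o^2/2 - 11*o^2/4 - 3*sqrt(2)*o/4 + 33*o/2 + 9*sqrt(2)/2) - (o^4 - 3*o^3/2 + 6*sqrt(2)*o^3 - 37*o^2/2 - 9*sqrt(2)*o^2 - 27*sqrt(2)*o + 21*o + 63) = -o^4 + sqrt(2)*o^4 - 11*sqrt(2)*o^3/2 - 4*o^3 + 9*sqrt(2)*o^2/2 + 63*o^2/4 - 9*o/2 + 105*sqrt(2)*o/4 - 63 + 9*sqrt(2)/2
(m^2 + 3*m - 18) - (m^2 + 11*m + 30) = -8*m - 48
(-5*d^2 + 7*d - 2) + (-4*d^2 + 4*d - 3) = -9*d^2 + 11*d - 5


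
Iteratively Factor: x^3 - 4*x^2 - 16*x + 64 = (x + 4)*(x^2 - 8*x + 16) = (x - 4)*(x + 4)*(x - 4)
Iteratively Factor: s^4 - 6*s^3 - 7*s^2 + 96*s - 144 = (s + 4)*(s^3 - 10*s^2 + 33*s - 36) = (s - 3)*(s + 4)*(s^2 - 7*s + 12) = (s - 4)*(s - 3)*(s + 4)*(s - 3)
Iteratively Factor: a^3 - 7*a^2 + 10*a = (a)*(a^2 - 7*a + 10) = a*(a - 2)*(a - 5)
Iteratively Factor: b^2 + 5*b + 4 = (b + 4)*(b + 1)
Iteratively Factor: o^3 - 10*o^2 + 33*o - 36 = (o - 3)*(o^2 - 7*o + 12) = (o - 4)*(o - 3)*(o - 3)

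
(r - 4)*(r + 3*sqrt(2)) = r^2 - 4*r + 3*sqrt(2)*r - 12*sqrt(2)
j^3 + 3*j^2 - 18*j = j*(j - 3)*(j + 6)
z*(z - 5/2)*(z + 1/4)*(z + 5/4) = z^4 - z^3 - 55*z^2/16 - 25*z/32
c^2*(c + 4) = c^3 + 4*c^2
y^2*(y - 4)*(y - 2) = y^4 - 6*y^3 + 8*y^2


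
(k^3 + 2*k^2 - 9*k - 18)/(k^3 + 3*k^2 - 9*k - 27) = (k + 2)/(k + 3)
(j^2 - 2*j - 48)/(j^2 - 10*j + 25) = (j^2 - 2*j - 48)/(j^2 - 10*j + 25)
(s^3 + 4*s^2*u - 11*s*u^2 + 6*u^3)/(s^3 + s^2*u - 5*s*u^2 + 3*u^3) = (s + 6*u)/(s + 3*u)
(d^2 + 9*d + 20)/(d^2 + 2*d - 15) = (d + 4)/(d - 3)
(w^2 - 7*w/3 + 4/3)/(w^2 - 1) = (w - 4/3)/(w + 1)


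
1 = 1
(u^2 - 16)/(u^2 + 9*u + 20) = (u - 4)/(u + 5)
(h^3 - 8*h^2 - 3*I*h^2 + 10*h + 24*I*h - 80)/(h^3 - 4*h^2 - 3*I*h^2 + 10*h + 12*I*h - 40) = (h - 8)/(h - 4)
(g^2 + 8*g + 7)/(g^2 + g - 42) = (g + 1)/(g - 6)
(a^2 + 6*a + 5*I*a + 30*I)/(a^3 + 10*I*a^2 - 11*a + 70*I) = (a + 6)/(a^2 + 5*I*a + 14)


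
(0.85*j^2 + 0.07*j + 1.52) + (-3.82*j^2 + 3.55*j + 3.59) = -2.97*j^2 + 3.62*j + 5.11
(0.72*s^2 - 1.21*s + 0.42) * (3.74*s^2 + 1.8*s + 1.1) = 2.6928*s^4 - 3.2294*s^3 + 0.1848*s^2 - 0.575*s + 0.462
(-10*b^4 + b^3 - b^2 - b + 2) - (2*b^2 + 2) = -10*b^4 + b^3 - 3*b^2 - b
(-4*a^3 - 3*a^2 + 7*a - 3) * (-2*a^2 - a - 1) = 8*a^5 + 10*a^4 - 7*a^3 + 2*a^2 - 4*a + 3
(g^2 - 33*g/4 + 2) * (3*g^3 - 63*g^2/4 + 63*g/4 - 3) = 3*g^5 - 81*g^4/2 + 2427*g^3/16 - 2631*g^2/16 + 225*g/4 - 6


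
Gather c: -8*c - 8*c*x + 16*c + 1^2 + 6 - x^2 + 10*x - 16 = c*(8 - 8*x) - x^2 + 10*x - 9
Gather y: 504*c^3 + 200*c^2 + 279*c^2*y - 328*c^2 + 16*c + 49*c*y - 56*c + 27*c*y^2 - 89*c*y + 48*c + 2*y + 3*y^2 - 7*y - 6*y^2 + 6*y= 504*c^3 - 128*c^2 + 8*c + y^2*(27*c - 3) + y*(279*c^2 - 40*c + 1)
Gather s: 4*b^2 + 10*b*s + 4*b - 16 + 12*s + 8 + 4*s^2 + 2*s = 4*b^2 + 4*b + 4*s^2 + s*(10*b + 14) - 8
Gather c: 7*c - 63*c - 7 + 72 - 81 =-56*c - 16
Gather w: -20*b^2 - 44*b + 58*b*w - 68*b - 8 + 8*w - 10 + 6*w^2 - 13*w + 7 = -20*b^2 - 112*b + 6*w^2 + w*(58*b - 5) - 11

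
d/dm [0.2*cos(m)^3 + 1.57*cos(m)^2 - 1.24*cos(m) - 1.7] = (-0.6*cos(m)^2 - 3.14*cos(m) + 1.24)*sin(m)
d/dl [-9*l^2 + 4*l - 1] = 4 - 18*l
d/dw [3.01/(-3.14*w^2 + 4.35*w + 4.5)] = (18.9028*w - 13.0935)/(-3.14*w^2 + 4.35*w + 4.5)^2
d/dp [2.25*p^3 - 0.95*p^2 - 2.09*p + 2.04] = 6.75*p^2 - 1.9*p - 2.09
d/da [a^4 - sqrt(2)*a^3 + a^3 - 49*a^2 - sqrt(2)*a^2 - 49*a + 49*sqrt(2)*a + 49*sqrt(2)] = 4*a^3 - 3*sqrt(2)*a^2 + 3*a^2 - 98*a - 2*sqrt(2)*a - 49 + 49*sqrt(2)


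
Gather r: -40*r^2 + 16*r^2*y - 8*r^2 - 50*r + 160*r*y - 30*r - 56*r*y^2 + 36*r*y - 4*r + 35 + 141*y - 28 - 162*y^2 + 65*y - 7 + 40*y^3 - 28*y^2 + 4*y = r^2*(16*y - 48) + r*(-56*y^2 + 196*y - 84) + 40*y^3 - 190*y^2 + 210*y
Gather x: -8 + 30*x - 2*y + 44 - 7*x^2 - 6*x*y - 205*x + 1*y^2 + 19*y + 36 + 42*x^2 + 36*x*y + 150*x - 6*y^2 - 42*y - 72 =35*x^2 + x*(30*y - 25) - 5*y^2 - 25*y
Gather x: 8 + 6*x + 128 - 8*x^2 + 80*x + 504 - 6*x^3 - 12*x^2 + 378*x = -6*x^3 - 20*x^2 + 464*x + 640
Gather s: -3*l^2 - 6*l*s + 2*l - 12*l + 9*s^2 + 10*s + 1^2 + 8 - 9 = -3*l^2 - 10*l + 9*s^2 + s*(10 - 6*l)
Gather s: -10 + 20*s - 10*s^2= -10*s^2 + 20*s - 10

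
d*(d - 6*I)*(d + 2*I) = d^3 - 4*I*d^2 + 12*d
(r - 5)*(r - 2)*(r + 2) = r^3 - 5*r^2 - 4*r + 20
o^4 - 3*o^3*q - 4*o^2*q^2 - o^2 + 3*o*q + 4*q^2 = (o - 1)*(o + 1)*(o - 4*q)*(o + q)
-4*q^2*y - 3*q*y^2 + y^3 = y*(-4*q + y)*(q + y)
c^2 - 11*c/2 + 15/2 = (c - 3)*(c - 5/2)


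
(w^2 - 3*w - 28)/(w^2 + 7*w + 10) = (w^2 - 3*w - 28)/(w^2 + 7*w + 10)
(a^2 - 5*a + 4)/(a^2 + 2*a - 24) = (a - 1)/(a + 6)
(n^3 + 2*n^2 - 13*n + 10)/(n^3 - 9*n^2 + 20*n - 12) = (n + 5)/(n - 6)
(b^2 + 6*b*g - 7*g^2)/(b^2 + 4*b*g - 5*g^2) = (b + 7*g)/(b + 5*g)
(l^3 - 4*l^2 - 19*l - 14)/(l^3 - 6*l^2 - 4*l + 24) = (l^2 - 6*l - 7)/(l^2 - 8*l + 12)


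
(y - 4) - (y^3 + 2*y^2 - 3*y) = -y^3 - 2*y^2 + 4*y - 4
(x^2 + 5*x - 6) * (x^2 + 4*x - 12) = x^4 + 9*x^3 + 2*x^2 - 84*x + 72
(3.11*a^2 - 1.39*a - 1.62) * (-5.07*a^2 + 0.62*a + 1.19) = -15.7677*a^4 + 8.9755*a^3 + 11.0525*a^2 - 2.6585*a - 1.9278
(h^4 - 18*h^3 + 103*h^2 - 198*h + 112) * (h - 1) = h^5 - 19*h^4 + 121*h^3 - 301*h^2 + 310*h - 112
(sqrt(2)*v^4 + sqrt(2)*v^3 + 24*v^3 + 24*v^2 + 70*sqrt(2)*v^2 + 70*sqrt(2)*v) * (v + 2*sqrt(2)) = sqrt(2)*v^5 + sqrt(2)*v^4 + 28*v^4 + 28*v^3 + 118*sqrt(2)*v^3 + 118*sqrt(2)*v^2 + 280*v^2 + 280*v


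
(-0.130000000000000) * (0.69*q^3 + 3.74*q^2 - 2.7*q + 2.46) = -0.0897*q^3 - 0.4862*q^2 + 0.351*q - 0.3198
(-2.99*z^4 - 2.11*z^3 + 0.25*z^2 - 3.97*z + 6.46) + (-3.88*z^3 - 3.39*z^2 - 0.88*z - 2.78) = -2.99*z^4 - 5.99*z^3 - 3.14*z^2 - 4.85*z + 3.68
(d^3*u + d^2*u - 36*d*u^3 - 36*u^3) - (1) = d^3*u + d^2*u - 36*d*u^3 - 36*u^3 - 1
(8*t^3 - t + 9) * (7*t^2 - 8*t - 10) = 56*t^5 - 64*t^4 - 87*t^3 + 71*t^2 - 62*t - 90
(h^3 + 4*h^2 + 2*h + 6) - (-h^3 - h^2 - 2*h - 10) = 2*h^3 + 5*h^2 + 4*h + 16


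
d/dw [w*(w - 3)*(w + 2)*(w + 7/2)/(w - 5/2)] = (12*w^4 - 20*w^3 - 113*w^2 + 190*w + 210)/(4*w^2 - 20*w + 25)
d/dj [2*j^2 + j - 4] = 4*j + 1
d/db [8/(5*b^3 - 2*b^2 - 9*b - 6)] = 8*(-15*b^2 + 4*b + 9)/(-5*b^3 + 2*b^2 + 9*b + 6)^2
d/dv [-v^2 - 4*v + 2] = -2*v - 4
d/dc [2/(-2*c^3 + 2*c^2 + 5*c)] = 2*(6*c^2 - 4*c - 5)/(c^2*(-2*c^2 + 2*c + 5)^2)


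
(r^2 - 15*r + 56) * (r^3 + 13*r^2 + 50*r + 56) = r^5 - 2*r^4 - 89*r^3 + 34*r^2 + 1960*r + 3136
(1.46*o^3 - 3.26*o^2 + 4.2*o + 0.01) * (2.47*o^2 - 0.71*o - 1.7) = 3.6062*o^5 - 9.0888*o^4 + 10.2066*o^3 + 2.5847*o^2 - 7.1471*o - 0.017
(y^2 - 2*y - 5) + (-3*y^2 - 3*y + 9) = -2*y^2 - 5*y + 4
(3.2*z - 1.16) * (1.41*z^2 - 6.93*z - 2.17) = 4.512*z^3 - 23.8116*z^2 + 1.0948*z + 2.5172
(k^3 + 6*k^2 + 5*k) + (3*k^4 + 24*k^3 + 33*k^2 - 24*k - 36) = 3*k^4 + 25*k^3 + 39*k^2 - 19*k - 36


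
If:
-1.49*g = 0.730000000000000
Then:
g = -0.49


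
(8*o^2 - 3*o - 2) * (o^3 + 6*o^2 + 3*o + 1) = 8*o^5 + 45*o^4 + 4*o^3 - 13*o^2 - 9*o - 2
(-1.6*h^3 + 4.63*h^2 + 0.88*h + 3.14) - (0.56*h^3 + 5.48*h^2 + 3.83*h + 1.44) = -2.16*h^3 - 0.850000000000001*h^2 - 2.95*h + 1.7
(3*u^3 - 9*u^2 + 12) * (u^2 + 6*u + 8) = 3*u^5 + 9*u^4 - 30*u^3 - 60*u^2 + 72*u + 96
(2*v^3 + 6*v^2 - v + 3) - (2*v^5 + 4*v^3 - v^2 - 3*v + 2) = -2*v^5 - 2*v^3 + 7*v^2 + 2*v + 1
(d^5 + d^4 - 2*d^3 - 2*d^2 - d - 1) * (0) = 0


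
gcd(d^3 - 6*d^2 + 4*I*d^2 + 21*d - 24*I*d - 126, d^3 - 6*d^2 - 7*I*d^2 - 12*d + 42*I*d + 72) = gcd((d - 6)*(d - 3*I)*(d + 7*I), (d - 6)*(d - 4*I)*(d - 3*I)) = d^2 + d*(-6 - 3*I) + 18*I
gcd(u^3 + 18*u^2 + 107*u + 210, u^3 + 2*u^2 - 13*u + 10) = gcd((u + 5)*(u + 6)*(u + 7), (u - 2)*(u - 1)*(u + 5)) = u + 5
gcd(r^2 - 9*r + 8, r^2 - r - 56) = r - 8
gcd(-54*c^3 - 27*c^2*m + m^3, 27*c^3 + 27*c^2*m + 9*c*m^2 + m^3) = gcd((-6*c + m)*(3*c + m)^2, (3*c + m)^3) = 9*c^2 + 6*c*m + m^2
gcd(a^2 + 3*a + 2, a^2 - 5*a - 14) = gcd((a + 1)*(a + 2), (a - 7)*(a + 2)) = a + 2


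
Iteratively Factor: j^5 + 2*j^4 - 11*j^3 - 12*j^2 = (j - 3)*(j^4 + 5*j^3 + 4*j^2) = j*(j - 3)*(j^3 + 5*j^2 + 4*j) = j*(j - 3)*(j + 1)*(j^2 + 4*j) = j*(j - 3)*(j + 1)*(j + 4)*(j)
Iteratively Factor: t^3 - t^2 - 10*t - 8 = (t + 2)*(t^2 - 3*t - 4) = (t + 1)*(t + 2)*(t - 4)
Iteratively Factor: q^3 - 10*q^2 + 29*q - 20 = (q - 1)*(q^2 - 9*q + 20) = (q - 4)*(q - 1)*(q - 5)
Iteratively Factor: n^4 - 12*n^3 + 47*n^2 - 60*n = (n - 4)*(n^3 - 8*n^2 + 15*n) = (n - 4)*(n - 3)*(n^2 - 5*n) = n*(n - 4)*(n - 3)*(n - 5)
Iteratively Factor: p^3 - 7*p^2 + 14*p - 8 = (p - 1)*(p^2 - 6*p + 8) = (p - 4)*(p - 1)*(p - 2)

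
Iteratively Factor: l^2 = (l)*(l)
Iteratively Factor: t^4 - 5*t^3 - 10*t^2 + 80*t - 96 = (t - 3)*(t^3 - 2*t^2 - 16*t + 32) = (t - 4)*(t - 3)*(t^2 + 2*t - 8) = (t - 4)*(t - 3)*(t + 4)*(t - 2)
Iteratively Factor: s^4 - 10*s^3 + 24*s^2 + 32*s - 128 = (s - 4)*(s^3 - 6*s^2 + 32) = (s - 4)*(s + 2)*(s^2 - 8*s + 16) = (s - 4)^2*(s + 2)*(s - 4)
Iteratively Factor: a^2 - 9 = (a - 3)*(a + 3)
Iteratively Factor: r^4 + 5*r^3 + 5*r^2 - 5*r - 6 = (r + 1)*(r^3 + 4*r^2 + r - 6) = (r + 1)*(r + 3)*(r^2 + r - 2) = (r + 1)*(r + 2)*(r + 3)*(r - 1)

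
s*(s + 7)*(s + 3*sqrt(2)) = s^3 + 3*sqrt(2)*s^2 + 7*s^2 + 21*sqrt(2)*s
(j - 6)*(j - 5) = j^2 - 11*j + 30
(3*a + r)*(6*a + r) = 18*a^2 + 9*a*r + r^2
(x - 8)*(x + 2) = x^2 - 6*x - 16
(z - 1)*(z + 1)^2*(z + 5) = z^4 + 6*z^3 + 4*z^2 - 6*z - 5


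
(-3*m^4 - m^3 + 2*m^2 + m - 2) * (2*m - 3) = -6*m^5 + 7*m^4 + 7*m^3 - 4*m^2 - 7*m + 6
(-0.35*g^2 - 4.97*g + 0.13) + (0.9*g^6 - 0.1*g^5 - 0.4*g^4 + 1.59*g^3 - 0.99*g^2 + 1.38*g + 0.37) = 0.9*g^6 - 0.1*g^5 - 0.4*g^4 + 1.59*g^3 - 1.34*g^2 - 3.59*g + 0.5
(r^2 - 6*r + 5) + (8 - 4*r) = r^2 - 10*r + 13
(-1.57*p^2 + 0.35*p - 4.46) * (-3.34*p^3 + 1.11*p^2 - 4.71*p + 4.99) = 5.2438*p^5 - 2.9117*p^4 + 22.6796*p^3 - 14.4334*p^2 + 22.7531*p - 22.2554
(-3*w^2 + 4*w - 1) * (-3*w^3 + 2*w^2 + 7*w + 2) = 9*w^5 - 18*w^4 - 10*w^3 + 20*w^2 + w - 2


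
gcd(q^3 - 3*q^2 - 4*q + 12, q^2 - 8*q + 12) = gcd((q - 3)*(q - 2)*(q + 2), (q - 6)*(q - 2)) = q - 2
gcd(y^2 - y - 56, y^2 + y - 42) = y + 7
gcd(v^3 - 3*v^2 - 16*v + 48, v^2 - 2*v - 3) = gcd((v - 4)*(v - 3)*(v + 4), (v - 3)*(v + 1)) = v - 3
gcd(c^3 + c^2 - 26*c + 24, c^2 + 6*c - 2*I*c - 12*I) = c + 6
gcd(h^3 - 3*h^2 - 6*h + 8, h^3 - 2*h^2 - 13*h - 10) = h + 2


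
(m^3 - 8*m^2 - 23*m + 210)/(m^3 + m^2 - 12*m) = (m^3 - 8*m^2 - 23*m + 210)/(m*(m^2 + m - 12))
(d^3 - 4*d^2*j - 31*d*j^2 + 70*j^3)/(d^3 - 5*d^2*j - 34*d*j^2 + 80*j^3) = (d - 7*j)/(d - 8*j)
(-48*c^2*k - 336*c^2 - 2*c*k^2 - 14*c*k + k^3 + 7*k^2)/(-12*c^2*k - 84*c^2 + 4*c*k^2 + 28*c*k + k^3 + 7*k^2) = (8*c - k)/(2*c - k)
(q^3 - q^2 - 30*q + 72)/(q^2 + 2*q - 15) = (q^2 + 2*q - 24)/(q + 5)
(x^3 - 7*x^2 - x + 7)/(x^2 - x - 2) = (x^2 - 8*x + 7)/(x - 2)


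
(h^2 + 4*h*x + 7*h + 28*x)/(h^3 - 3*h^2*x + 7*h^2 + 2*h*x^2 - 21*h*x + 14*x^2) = (h + 4*x)/(h^2 - 3*h*x + 2*x^2)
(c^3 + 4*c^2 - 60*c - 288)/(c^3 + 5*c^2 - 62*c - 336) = (c + 6)/(c + 7)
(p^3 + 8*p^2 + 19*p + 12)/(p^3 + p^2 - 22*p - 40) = (p^2 + 4*p + 3)/(p^2 - 3*p - 10)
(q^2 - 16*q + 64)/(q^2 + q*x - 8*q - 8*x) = (q - 8)/(q + x)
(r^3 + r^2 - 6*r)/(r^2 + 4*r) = (r^2 + r - 6)/(r + 4)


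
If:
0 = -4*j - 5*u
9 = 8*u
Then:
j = -45/32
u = 9/8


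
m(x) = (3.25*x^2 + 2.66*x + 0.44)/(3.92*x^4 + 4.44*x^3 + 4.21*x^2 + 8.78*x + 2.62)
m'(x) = (6.5*x + 2.66)/(3.92*x^4 + 4.44*x^3 + 4.21*x^2 + 8.78*x + 2.62) + (3.25*x^2 + 2.66*x + 0.44)*(-15.68*x^3 - 13.32*x^2 - 8.42*x - 8.78)/(3.92*x^4 + 4.44*x^3 + 4.21*x^2 + 8.78*x + 2.62)^2 = (-25.48*x^5 - 45.7116*x^4 - 30.52*x^3 + 11.4756*x^2 + 13.3252*x + 3.106)/(15.3664*x^8 + 34.8096*x^7 + 52.72*x^6 + 106.22*x^5 + 116.2313*x^4 + 97.1932*x^3 + 99.1488*x^2 + 46.0072*x + 6.8644)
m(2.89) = 0.08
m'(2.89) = -0.05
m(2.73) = 0.09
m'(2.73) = -0.05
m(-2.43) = 0.17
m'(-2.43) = 0.17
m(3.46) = 0.06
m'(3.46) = -0.03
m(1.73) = 0.17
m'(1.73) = -0.12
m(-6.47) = 0.02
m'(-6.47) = 0.01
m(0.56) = 0.29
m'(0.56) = 0.03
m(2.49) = 0.10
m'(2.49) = -0.06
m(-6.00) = 0.02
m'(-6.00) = 0.01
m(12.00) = 0.01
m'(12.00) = -0.00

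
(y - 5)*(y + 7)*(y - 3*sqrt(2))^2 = y^4 - 6*sqrt(2)*y^3 + 2*y^3 - 17*y^2 - 12*sqrt(2)*y^2 + 36*y + 210*sqrt(2)*y - 630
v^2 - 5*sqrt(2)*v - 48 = (v - 8*sqrt(2))*(v + 3*sqrt(2))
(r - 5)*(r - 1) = r^2 - 6*r + 5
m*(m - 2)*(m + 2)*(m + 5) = m^4 + 5*m^3 - 4*m^2 - 20*m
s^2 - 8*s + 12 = (s - 6)*(s - 2)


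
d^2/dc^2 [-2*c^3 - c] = -12*c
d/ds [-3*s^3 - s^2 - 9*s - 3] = -9*s^2 - 2*s - 9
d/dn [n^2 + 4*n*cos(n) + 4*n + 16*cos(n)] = -4*n*sin(n) + 2*n - 16*sin(n) + 4*cos(n) + 4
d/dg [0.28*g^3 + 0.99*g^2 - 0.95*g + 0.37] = 0.84*g^2 + 1.98*g - 0.95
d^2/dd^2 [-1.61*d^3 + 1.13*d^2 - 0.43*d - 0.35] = 2.26 - 9.66*d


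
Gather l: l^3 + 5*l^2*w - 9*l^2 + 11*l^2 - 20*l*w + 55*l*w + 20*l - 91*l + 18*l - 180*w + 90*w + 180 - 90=l^3 + l^2*(5*w + 2) + l*(35*w - 53) - 90*w + 90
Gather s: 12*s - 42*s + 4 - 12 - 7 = -30*s - 15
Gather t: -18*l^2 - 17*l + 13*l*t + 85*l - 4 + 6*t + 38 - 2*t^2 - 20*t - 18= -18*l^2 + 68*l - 2*t^2 + t*(13*l - 14) + 16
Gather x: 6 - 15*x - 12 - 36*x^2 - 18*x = -36*x^2 - 33*x - 6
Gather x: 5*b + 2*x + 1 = 5*b + 2*x + 1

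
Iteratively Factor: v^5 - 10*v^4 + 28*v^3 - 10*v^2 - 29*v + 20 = (v - 5)*(v^4 - 5*v^3 + 3*v^2 + 5*v - 4) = (v - 5)*(v - 4)*(v^3 - v^2 - v + 1) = (v - 5)*(v - 4)*(v + 1)*(v^2 - 2*v + 1) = (v - 5)*(v - 4)*(v - 1)*(v + 1)*(v - 1)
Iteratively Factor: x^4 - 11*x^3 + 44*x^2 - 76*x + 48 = (x - 4)*(x^3 - 7*x^2 + 16*x - 12) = (x - 4)*(x - 2)*(x^2 - 5*x + 6) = (x - 4)*(x - 3)*(x - 2)*(x - 2)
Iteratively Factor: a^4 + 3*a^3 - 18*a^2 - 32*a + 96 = (a - 3)*(a^3 + 6*a^2 - 32) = (a - 3)*(a + 4)*(a^2 + 2*a - 8) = (a - 3)*(a - 2)*(a + 4)*(a + 4)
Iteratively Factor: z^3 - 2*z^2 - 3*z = (z + 1)*(z^2 - 3*z) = (z - 3)*(z + 1)*(z)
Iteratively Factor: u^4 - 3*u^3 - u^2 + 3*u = (u + 1)*(u^3 - 4*u^2 + 3*u) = (u - 1)*(u + 1)*(u^2 - 3*u) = u*(u - 1)*(u + 1)*(u - 3)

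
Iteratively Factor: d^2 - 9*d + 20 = (d - 4)*(d - 5)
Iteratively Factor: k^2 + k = (k)*(k + 1)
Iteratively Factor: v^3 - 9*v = (v)*(v^2 - 9) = v*(v + 3)*(v - 3)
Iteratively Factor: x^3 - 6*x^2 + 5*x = (x - 5)*(x^2 - x) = (x - 5)*(x - 1)*(x)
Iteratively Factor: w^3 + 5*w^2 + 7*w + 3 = (w + 1)*(w^2 + 4*w + 3) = (w + 1)*(w + 3)*(w + 1)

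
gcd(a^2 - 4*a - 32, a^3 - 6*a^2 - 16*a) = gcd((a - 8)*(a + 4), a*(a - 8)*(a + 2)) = a - 8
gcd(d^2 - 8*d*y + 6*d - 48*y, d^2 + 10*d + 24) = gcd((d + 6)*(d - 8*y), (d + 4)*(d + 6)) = d + 6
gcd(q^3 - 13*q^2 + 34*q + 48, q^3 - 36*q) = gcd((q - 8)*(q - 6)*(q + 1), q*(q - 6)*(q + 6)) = q - 6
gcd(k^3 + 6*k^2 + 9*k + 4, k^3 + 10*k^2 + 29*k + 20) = k^2 + 5*k + 4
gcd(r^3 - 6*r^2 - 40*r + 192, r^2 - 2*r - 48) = r^2 - 2*r - 48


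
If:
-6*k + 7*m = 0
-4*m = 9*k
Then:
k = 0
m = 0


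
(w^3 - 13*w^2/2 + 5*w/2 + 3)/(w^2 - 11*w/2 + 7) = (2*w^3 - 13*w^2 + 5*w + 6)/(2*w^2 - 11*w + 14)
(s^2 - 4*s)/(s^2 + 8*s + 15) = s*(s - 4)/(s^2 + 8*s + 15)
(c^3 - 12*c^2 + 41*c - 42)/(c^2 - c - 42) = (c^2 - 5*c + 6)/(c + 6)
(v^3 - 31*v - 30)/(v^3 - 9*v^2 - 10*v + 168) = (v^2 + 6*v + 5)/(v^2 - 3*v - 28)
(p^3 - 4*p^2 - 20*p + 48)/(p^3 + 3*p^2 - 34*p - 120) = (p - 2)/(p + 5)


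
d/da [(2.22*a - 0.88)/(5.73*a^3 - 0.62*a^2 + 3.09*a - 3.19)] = (-25.4412*a^3 + 16.5036*a^2 - 1.0912*a - 4.3626)/(32.8329*a^6 - 7.1052*a^5 + 35.7958*a^4 - 40.389*a^3 + 13.5037*a^2 - 19.7142*a + 10.1761)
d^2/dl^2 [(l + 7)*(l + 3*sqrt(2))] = 2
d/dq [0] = 0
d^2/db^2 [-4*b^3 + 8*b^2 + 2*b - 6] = 16 - 24*b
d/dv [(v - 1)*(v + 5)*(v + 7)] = 3*v^2 + 22*v + 23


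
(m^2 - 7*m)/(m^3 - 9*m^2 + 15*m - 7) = m/(m^2 - 2*m + 1)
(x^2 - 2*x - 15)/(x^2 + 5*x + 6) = (x - 5)/(x + 2)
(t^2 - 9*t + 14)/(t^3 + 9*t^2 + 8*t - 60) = (t - 7)/(t^2 + 11*t + 30)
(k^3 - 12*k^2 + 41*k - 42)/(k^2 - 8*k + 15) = (k^2 - 9*k + 14)/(k - 5)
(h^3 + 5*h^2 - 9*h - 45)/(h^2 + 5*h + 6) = (h^2 + 2*h - 15)/(h + 2)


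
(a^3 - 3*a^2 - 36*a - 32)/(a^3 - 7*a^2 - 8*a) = (a + 4)/a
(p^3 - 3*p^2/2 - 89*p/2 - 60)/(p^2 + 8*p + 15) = (p^2 - 13*p/2 - 12)/(p + 3)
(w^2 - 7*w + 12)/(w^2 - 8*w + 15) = (w - 4)/(w - 5)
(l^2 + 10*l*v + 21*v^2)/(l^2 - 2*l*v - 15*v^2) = (-l - 7*v)/(-l + 5*v)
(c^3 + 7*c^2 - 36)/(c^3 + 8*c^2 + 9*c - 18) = (c - 2)/(c - 1)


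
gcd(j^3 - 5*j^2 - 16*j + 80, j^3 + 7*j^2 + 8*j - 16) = j + 4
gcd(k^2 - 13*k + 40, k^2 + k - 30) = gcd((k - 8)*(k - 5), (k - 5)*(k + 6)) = k - 5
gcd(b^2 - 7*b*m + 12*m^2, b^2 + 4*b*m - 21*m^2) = b - 3*m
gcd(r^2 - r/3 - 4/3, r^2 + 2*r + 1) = r + 1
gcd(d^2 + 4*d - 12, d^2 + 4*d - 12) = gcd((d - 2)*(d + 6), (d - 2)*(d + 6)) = d^2 + 4*d - 12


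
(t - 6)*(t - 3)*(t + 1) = t^3 - 8*t^2 + 9*t + 18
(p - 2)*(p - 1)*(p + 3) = p^3 - 7*p + 6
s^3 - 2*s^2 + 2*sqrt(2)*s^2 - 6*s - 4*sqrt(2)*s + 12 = (s - 2)*(s - sqrt(2))*(s + 3*sqrt(2))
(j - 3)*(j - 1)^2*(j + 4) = j^4 - j^3 - 13*j^2 + 25*j - 12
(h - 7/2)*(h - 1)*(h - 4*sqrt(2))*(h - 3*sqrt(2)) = h^4 - 7*sqrt(2)*h^3 - 9*h^3/2 + 55*h^2/2 + 63*sqrt(2)*h^2/2 - 108*h - 49*sqrt(2)*h/2 + 84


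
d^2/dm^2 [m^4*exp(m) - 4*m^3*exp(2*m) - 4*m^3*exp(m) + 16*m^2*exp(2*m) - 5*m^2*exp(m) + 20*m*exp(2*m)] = (m^4 - 16*m^3*exp(m) + 4*m^3 + 16*m^2*exp(m) - 17*m^2 + 184*m*exp(m) - 44*m + 112*exp(m) - 10)*exp(m)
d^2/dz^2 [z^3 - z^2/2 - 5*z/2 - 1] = 6*z - 1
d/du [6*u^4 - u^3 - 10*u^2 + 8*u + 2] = 24*u^3 - 3*u^2 - 20*u + 8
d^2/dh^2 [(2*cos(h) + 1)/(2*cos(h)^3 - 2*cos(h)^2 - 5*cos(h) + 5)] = (40*(1 - cos(h)^2)^2 + 32*cos(h)^6 + 44*cos(h)^5 - 244*cos(h)^3 - 96*cos(h)^2 + 215*cos(h) + 130)/((5 - 2*cos(h)^2)^3*(cos(h) - 1)^2)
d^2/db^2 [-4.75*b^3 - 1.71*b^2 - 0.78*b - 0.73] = -28.5*b - 3.42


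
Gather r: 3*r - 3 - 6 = 3*r - 9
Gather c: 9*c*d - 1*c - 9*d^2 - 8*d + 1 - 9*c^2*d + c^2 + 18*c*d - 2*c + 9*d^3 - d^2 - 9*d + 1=c^2*(1 - 9*d) + c*(27*d - 3) + 9*d^3 - 10*d^2 - 17*d + 2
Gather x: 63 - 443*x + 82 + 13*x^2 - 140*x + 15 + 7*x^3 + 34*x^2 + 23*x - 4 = 7*x^3 + 47*x^2 - 560*x + 156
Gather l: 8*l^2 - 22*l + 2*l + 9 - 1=8*l^2 - 20*l + 8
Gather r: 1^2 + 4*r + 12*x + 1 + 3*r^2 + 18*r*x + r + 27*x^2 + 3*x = 3*r^2 + r*(18*x + 5) + 27*x^2 + 15*x + 2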